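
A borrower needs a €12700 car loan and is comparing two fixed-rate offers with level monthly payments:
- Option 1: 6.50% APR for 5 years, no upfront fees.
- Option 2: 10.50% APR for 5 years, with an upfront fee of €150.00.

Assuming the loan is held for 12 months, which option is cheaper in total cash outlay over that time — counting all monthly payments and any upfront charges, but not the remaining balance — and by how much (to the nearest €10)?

Option 1: at 6.50% the monthly rate is 0.0054167, so the payment is 12,700 × 0.0054167 / (1 − 1.0054167^−60) = €248.49.
Option 2: monthly rate = 10.5%/12 = 0.0087500; payment = 12,700 × 0.0087500 / (1 − (1+0.0087500)^−60) = €272.97.
Over 12 months: Option 1 costs 12 × €248.49 = €2,981.88; Option 2 costs 12 × €272.97 + €150.00 = €3,425.64.
Option 1 is cheaper by €3,425.64 − €2,981.88 = €443.76.

Option 1 by €440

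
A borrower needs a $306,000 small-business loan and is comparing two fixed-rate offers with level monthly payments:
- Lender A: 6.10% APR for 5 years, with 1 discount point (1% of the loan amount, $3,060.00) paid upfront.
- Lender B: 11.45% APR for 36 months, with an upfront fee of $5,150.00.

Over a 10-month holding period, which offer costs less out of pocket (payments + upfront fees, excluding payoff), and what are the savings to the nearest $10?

Lender A by $43,620

Lender A: at 6.10% the monthly rate is 0.0050833, so the payment is 306,000 × 0.0050833 / (1 − 1.0050833^−60) = $5,930.08.
Lender B: monthly rate = 11.45%/12 = 0.0095417; payment = 306,000 × 0.0095417 / (1 − (1+0.0095417)^−36) = $10,083.38.
Over 10 months: Lender A costs 10 × $5,930.08 + $3,060.00 = $62,360.80; Lender B costs 10 × $10,083.38 + $5,150.00 = $105,983.80.
Lender A is cheaper by $105,983.80 − $62,360.80 = $43,623.00.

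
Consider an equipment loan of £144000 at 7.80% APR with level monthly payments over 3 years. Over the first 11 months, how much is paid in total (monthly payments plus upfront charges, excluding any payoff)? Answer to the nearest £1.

Monthly rate = 7.8%/12 = 0.0065000; payment = 144,000 × 0.0065000 / (1 − (1+0.0065000)^−36) = £4,499.16.
Total outlay = 11 × £4,499.16 = £49,490.76.

£49,491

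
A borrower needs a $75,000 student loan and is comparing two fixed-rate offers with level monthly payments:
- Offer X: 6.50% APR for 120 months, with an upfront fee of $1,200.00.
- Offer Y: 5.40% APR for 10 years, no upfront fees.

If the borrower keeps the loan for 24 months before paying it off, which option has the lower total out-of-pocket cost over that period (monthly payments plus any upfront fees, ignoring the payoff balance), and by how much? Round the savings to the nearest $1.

Offer Y by $2,193

Offer X: at 6.50% the monthly rate is 0.0054167, so the payment is 75,000 × 0.0054167 / (1 − 1.0054167^−120) = $851.61.
Offer Y: monthly rate = 5.4%/12 = 0.0045000; payment = 75,000 × 0.0045000 / (1 − (1+0.0045000)^−120) = $810.24.
Over 24 months: Offer X costs 24 × $851.61 + $1,200.00 = $21,638.64; Offer Y costs 24 × $810.24 = $19,445.76.
Offer Y is cheaper by $21,638.64 − $19,445.76 = $2,192.88.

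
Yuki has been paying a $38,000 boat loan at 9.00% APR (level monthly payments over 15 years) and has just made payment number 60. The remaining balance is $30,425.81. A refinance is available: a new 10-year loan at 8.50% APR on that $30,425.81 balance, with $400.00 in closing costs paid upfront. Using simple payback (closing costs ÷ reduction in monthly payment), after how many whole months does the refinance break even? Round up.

Current payment = 38,000 × 9%/12 / (1 − (1+0.0075000)^−180) = $385.42.
Refinanced payment = 30,425.81 × 0.0070833 / (1 − (1+0.0070833)^−120) = $377.24.
Monthly savings = $385.42 − $377.24 = $8.18.
Break-even = $400.00 / $8.18 = 48.90 → 49 months.

49 months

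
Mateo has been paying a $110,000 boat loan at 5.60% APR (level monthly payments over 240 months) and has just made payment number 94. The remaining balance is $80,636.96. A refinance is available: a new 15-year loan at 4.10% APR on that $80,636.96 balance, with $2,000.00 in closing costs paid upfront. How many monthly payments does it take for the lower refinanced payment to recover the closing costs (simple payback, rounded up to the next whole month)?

13 months

Current payment = 110,000 × 5.6%/12 / (1 − (1+0.0046667)^−240) = $762.90.
Refinanced payment = 80,636.96 × 0.0034167 / (1 − (1+0.0034167)^−180) = $600.51.
Monthly savings = $762.90 − $600.51 = $162.39.
Break-even = $2,000.00 / $162.39 = 12.32 → 13 months.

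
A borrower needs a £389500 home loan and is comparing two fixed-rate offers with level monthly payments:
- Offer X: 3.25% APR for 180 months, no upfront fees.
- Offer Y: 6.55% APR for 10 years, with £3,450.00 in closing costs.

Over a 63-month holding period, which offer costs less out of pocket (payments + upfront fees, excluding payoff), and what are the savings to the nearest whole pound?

Offer X by £110,280

Offer X: at 3.25% the monthly rate is 0.0027083, so the payment is 389,500 × 0.0027083 / (1 − 1.0027083^−180) = £2,736.89.
Offer Y: monthly rate = 6.55%/12 = 0.0054583; payment = 389,500 × 0.0054583 / (1 − (1+0.0054583)^−120) = £4,432.61.
Over 63 months: Offer X costs 63 × £2,736.89 = £172,424.07; Offer Y costs 63 × £4,432.61 + £3,450.00 = £282,704.43.
Offer X is cheaper by £282,704.43 − £172,424.07 = £110,280.36.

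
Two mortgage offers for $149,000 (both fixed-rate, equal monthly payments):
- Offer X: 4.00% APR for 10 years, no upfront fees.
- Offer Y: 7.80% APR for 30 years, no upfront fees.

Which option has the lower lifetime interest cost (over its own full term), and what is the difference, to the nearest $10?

Offer X: at 4.00% the monthly rate is 0.0033333, so the payment is 149,000 × 0.0033333 / (1 − 1.0033333^−120) = $1,508.55.
Total interest on Offer X = 120 × $1,508.55 − $149,000 = $32,026.00.
Offer Y: at 7.80% the monthly rate is 0.0065000, so the payment is 149,000 × 0.0065000 / (1 − 1.0065000^−360) = $1,072.61.
Total interest on Offer Y = 360 × $1,072.61 − $149,000 = $237,139.60.
Offer X is lower by $205,113.60.

Offer X by $205,110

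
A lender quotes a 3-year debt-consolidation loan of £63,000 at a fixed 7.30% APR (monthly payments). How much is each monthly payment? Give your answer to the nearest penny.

At 7.30% the monthly rate is 0.0060833, so the payment is 63,000 × 0.0060833 / (1 − 1.0060833^−36) = £1,953.91.

£1,953.91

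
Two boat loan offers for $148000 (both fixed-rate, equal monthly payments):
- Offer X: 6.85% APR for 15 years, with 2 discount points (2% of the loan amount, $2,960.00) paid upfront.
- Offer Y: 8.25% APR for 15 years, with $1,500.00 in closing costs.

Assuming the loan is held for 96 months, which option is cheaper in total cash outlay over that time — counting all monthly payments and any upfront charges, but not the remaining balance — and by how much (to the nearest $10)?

Offer X by $9,860

Offer X: at 6.85% the monthly rate is 0.0057083, so the payment is 148,000 × 0.0057083 / (1 − 1.0057083^−180) = $1,317.89.
Offer Y: monthly rate = 8.25%/12 = 0.0068750; payment = 148,000 × 0.0068750 / (1 − (1+0.0068750)^−180) = $1,435.81.
Over 96 months: Offer X costs 96 × $1,317.89 + $2,960.00 = $129,477.44; Offer Y costs 96 × $1,435.81 + $1,500.00 = $139,337.76.
Offer X is cheaper by $139,337.76 − $129,477.44 = $9,860.32.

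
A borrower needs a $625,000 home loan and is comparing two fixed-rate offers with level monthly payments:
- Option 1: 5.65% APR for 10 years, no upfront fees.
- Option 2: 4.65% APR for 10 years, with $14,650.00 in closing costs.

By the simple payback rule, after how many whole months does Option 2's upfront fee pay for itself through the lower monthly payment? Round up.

48 months

Option 1: monthly rate = 5.65%/12 = 0.0047083; payment = 625,000 × 0.0047083 / (1 − (1+0.0047083)^−120) = $6,829.44.
Option 2: at 4.65% the monthly rate is 0.0038750, so the payment is 625,000 × 0.0038750 / (1 − 1.0038750^−120) = $6,522.69.
Monthly savings = $6,829.44 − $6,522.69 = $306.75.
Break-even = $14,650.00 / $306.75 = 47.76 → 48 months.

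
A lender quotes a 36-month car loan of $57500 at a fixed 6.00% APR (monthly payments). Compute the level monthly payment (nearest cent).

Monthly rate = 6%/12 = 0.0050000; payment = 57,500 × 0.0050000 / (1 − (1+0.0050000)^−36) = $1,749.26.

$1,749.26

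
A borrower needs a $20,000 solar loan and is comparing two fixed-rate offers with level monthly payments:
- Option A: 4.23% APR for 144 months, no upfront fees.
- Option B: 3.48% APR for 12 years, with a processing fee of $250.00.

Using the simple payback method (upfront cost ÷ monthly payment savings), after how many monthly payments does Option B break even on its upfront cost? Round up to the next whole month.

35 months

Option A: at 4.23% the monthly rate is 0.0035250, so the payment is 20,000 × 0.0035250 / (1 − 1.0035250^−144) = $177.35.
Option B: at 3.48% the monthly rate is 0.0029000, so the payment is 20,000 × 0.0029000 / (1 − 1.0029000^−144) = $170.10.
Monthly savings = $177.35 − $170.10 = $7.25.
Break-even = $250.00 / $7.25 = 34.48 → 35 months.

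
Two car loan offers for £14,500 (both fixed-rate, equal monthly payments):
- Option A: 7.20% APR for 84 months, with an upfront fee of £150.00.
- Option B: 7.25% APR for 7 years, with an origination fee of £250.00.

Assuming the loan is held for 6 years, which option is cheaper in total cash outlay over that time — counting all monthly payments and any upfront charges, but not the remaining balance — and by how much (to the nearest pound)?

Option A: at 7.20% the monthly rate is 0.0060000, so the payment is 14,500 × 0.0060000 / (1 − 1.0060000^−84) = £220.26.
Option B: at 7.25% the monthly rate is 0.0060417, so the payment is 14,500 × 0.0060417 / (1 − 1.0060417^−84) = £220.62.
Over 72 months: Option A costs 72 × £220.26 + £150.00 = £16,008.72; Option B costs 72 × £220.62 + £250.00 = £16,134.64.
Option A is cheaper by £16,134.64 − £16,008.72 = £125.92.

Option A by £126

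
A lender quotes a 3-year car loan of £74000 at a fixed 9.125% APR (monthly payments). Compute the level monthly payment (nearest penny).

£2,357.49

At 9.125% the monthly rate is 0.0076042, so the payment is 74,000 × 0.0076042 / (1 − 1.0076042^−36) = £2,357.49.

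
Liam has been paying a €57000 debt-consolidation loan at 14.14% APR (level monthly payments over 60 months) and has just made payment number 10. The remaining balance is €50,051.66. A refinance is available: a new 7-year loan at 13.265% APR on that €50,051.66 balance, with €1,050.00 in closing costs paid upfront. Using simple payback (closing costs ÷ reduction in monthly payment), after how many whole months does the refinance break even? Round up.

3 months

Current payment = 57,000 × 14.14%/12 / (1 − (1+0.0117833)^−60) = €1,330.43.
Refinanced payment = 50,051.66 × 0.0110542 / (1 − (1+0.0110542)^−84) = €917.76.
Monthly savings = €1,330.43 − €917.76 = €412.67.
Break-even = €1,050.00 / €412.67 = 2.54 → 3 months.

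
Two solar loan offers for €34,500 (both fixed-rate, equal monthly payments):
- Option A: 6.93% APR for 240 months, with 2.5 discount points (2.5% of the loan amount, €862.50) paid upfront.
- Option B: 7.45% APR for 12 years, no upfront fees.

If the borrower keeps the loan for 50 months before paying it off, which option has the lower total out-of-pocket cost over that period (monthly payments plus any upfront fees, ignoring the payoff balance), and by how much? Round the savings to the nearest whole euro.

Option A by €3,992

Option A: monthly rate = 6.93%/12 = 0.0057750; payment = 34,500 × 0.0057750 / (1 − (1+0.0057750)^−240) = €266.03.
Option B: at 7.45% the monthly rate is 0.0062083, so the payment is 34,500 × 0.0062083 / (1 − 1.0062083^−144) = €363.12.
Over 50 months: Option A costs 50 × €266.03 + €862.50 = €14,164.00; Option B costs 50 × €363.12 = €18,156.00.
Option A is cheaper by €18,156.00 − €14,164.00 = €3,992.00.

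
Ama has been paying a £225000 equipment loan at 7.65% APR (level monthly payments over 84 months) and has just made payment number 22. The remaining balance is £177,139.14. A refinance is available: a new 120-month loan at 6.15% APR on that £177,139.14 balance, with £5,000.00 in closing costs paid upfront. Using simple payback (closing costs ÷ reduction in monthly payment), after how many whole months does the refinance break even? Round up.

4 months

Current payment = 225,000 × 7.65%/12 / (1 − (1+0.0063750)^−84) = £3,467.79.
Refinanced payment = 177,139.14 × 0.0051250 / (1 − (1+0.0051250)^−120) = £1,979.98.
Monthly savings = £3,467.79 − £1,979.98 = £1,487.81.
Break-even = £5,000.00 / £1,487.81 = 3.36 → 4 months.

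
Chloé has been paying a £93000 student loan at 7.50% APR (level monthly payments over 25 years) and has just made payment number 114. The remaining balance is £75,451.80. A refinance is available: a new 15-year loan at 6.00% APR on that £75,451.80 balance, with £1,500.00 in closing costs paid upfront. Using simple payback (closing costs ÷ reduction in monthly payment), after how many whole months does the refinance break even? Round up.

30 months

Current payment = 93,000 × 7.5%/12 / (1 − (1+0.0062500)^−300) = £687.26.
Refinanced payment = 75,451.80 × 0.0050000 / (1 − (1+0.0050000)^−180) = £636.71.
Monthly savings = £687.26 − £636.71 = £50.55.
Break-even = £1,500.00 / £50.55 = 29.67 → 30 months.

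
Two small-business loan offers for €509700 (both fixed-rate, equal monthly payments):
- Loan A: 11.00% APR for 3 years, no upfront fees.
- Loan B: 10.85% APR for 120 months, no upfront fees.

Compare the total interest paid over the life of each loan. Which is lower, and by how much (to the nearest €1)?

Loan A: at 11.00% the monthly rate is 0.0091667, so the payment is 509,700 × 0.0091667 / (1 − 1.0091667^−36) = €16,686.92.
Total interest on Loan A = 36 × €16,686.92 − €509,700 = €91,029.12.
Loan B: monthly rate = 10.85%/12 = 0.0090417; payment = 509,700 × 0.0090417 / (1 − (1+0.0090417)^−120) = €6,977.91.
Total interest on Loan B = 120 × €6,977.91 − €509,700 = €327,649.20.
Loan A is lower by €236,620.08.

Loan A by €236,620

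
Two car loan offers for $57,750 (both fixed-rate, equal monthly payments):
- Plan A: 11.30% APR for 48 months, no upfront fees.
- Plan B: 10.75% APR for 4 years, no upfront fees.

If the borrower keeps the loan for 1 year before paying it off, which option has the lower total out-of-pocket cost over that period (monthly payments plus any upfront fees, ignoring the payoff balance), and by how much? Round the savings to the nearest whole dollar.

Plan B by $185

Plan A: monthly rate = 11.3%/12 = 0.0094167; payment = 57,750 × 0.0094167 / (1 − (1+0.0094167)^−48) = $1,501.01.
Plan B: at 10.75% the monthly rate is 0.0089583, so the payment is 57,750 × 0.0089583 / (1 − 1.0089583^−48) = $1,485.58.
Over 12 months: Plan A costs 12 × $1,501.01 = $18,012.12; Plan B costs 12 × $1,485.58 = $17,826.96.
Plan B is cheaper by $18,012.12 − $17,826.96 = $185.16.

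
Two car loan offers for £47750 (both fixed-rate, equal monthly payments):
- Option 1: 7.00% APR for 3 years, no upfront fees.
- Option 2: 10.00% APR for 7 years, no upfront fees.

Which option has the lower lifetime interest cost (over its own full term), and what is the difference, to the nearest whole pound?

Option 1 by £13,510

Option 1: at 7.00% the monthly rate is 0.0058333, so the payment is 47,750 × 0.0058333 / (1 − 1.0058333^−36) = £1,474.38.
Total interest on Option 1 = 36 × £1,474.38 − £47,750 = £5,327.68.
Option 2: monthly rate = 10%/12 = 0.0083333; payment = 47,750 × 0.0083333 / (1 − (1+0.0083333)^−84) = £792.71.
Total interest on Option 2 = 84 × £792.71 − £47,750 = £18,837.64.
Option 1 is lower by £13,509.96.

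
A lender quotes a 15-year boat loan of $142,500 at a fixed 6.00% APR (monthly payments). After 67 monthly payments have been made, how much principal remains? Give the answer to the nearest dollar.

$103,616

With monthly rate i = 6%/12 = 0.0050000, the balance after k of n payments is P · [(1+i)^n − (1+i)^k] / [(1+i)^n − 1].
(1+0.0050000)^180 = 2.45409356 and (1+0.0050000)^67 = 1.39677399, so the balance is 142,500 × (2.45409356 − 1.39677399) / (2.45409356 − 1) = $103,616.47.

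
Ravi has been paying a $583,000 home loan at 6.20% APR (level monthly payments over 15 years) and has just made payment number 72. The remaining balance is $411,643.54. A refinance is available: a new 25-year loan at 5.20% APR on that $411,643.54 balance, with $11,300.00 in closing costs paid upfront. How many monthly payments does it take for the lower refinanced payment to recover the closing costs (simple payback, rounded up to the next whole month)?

5 months

Current payment = 583,000 × 6.2%/12 / (1 − (1+0.0051667)^−180) = $4,982.90.
Refinanced payment = 411,643.54 × 0.0043333 / (1 − (1+0.0043333)^−300) = $2,454.64.
Monthly savings = $4,982.90 − $2,454.64 = $2,528.26.
Break-even = $11,300.00 / $2,528.26 = 4.47 → 5 months.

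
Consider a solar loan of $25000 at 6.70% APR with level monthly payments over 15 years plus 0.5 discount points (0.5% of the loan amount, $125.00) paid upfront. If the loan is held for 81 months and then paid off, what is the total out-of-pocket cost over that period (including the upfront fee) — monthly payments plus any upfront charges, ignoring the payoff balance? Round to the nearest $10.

Monthly rate = 6.7%/12 = 0.0055833; payment = 25,000 × 0.0055833 / (1 − (1+0.0055833)^−180) = $220.53.
Total outlay = 81 × $220.53 + $125.00 = $17,987.93.

$17,990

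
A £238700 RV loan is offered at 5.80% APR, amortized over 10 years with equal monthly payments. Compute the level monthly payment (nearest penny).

At 5.80% the monthly rate is 0.0048333, so the payment is 238,700 × 0.0048333 / (1 − 1.0048333^−120) = £2,626.15.

£2,626.15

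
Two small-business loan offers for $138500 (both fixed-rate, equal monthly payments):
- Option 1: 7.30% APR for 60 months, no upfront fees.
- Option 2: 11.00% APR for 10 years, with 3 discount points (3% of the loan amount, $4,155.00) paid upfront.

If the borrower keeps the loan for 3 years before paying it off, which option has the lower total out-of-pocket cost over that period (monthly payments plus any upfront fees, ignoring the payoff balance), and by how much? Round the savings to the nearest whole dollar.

Option 1: monthly rate = 7.3%/12 = 0.0060833; payment = 138,500 × 0.0060833 / (1 − (1+0.0060833)^−60) = $2,762.11.
Option 2: at 11.00% the monthly rate is 0.0091667, so the payment is 138,500 × 0.0091667 / (1 − 1.0091667^−120) = $1,907.84.
Over 36 months: Option 1 costs 36 × $2,762.11 = $99,435.96; Option 2 costs 36 × $1,907.84 + $4,155.00 = $72,837.24.
Option 2 is cheaper by $99,435.96 − $72,837.24 = $26,598.72.

Option 2 by $26,599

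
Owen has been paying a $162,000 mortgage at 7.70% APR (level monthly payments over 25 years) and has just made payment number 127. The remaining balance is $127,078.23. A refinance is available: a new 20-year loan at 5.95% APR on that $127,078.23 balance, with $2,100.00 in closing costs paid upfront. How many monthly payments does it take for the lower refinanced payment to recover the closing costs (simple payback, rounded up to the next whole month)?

7 months

Current payment = 162,000 × 7.7%/12 / (1 − (1+0.0064167)^−300) = $1,218.32.
Refinanced payment = 127,078.23 × 0.0049583 / (1 − (1+0.0049583)^−240) = $906.77.
Monthly savings = $1,218.32 − $906.77 = $311.55.
Break-even = $2,100.00 / $311.55 = 6.74 → 7 months.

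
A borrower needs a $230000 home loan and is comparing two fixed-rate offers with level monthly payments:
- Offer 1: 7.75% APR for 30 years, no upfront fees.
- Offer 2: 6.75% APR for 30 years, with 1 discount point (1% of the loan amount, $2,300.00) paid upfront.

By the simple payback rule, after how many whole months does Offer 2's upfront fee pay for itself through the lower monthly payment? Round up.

15 months

Offer 1: at 7.75% the monthly rate is 0.0064583, so the payment is 230,000 × 0.0064583 / (1 − 1.0064583^−360) = $1,647.75.
Offer 2: monthly rate = 6.75%/12 = 0.0056250; payment = 230,000 × 0.0056250 / (1 − (1+0.0056250)^−360) = $1,491.78.
Monthly savings = $1,647.75 − $1,491.78 = $155.97.
Break-even = $2,300.00 / $155.97 = 14.75 → 15 months.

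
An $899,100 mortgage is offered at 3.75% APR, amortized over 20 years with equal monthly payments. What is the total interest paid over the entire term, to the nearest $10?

Monthly rate = 3.75%/12 = 0.0031250; payment = 899,100 × 0.0031250 / (1 − (1+0.0031250)^−240) = $5,330.66.
Total paid = 240 × $5,330.66 = $1,279,358.40; interest = $1,279,358.40 − $899,100 = $380,258.40.

$380,260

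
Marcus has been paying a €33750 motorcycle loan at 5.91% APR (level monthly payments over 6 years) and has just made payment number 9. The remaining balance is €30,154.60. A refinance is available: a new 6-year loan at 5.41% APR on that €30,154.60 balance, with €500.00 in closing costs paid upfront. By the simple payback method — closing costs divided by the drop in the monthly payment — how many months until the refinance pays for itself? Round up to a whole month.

8 months

Current payment = 33,750 × 5.91%/12 / (1 − (1+0.0049250)^−72) = €557.90.
Refinanced payment = 30,154.60 × 0.0045083 / (1 − (1+0.0045083)^−72) = €491.39.
Monthly savings = €557.90 − €491.39 = €66.51.
Break-even = €500.00 / €66.51 = 7.52 → 8 months.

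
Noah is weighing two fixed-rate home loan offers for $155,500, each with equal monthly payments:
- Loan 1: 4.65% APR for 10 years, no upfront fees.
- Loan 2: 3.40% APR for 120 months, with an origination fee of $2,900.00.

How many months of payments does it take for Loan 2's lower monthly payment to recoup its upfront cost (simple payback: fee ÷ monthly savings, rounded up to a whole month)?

32 months

Loan 1: at 4.65% the monthly rate is 0.0038750, so the payment is 155,500 × 0.0038750 / (1 − 1.0038750^−120) = $1,622.84.
Loan 2: monthly rate = 3.4%/12 = 0.0028333; payment = 155,500 × 0.0028333 / (1 − (1+0.0028333)^−120) = $1,530.40.
Monthly savings = $1,622.84 − $1,530.40 = $92.44.
Break-even = $2,900.00 / $92.44 = 31.37 → 32 months.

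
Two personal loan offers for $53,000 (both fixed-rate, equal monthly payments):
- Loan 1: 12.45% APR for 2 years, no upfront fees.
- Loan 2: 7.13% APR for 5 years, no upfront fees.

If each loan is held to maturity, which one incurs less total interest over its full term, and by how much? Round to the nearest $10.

Loan 1 by $3,020

Loan 1: at 12.45% the monthly rate is 0.0103750, so the payment is 53,000 × 0.0103750 / (1 − 1.0103750^−24) = $2,506.05.
Total interest on Loan 1 = 24 × $2,506.05 − $53,000 = $7,145.20.
Loan 2: at 7.13% the monthly rate is 0.0059417, so the payment is 53,000 × 0.0059417 / (1 − 1.0059417^−60) = $1,052.72.
Total interest on Loan 2 = 60 × $1,052.72 − $53,000 = $10,163.20.
Loan 1 is lower by $3,018.00.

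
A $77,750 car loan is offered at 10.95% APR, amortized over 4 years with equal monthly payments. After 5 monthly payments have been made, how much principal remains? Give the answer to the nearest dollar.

With monthly rate i = 10.95%/12 = 0.0091250, the balance after k of n payments is P · [(1+i)^n − (1+i)^k] / [(1+i)^n − 1].
(1+0.0091250)^48 = 1.54652998 and (1+0.0091250)^5 = 1.04646529, so the balance is 77,750 × (1.54652998 − 1.04646529) / (1.54652998 − 1) = $71,139.79.

$71,140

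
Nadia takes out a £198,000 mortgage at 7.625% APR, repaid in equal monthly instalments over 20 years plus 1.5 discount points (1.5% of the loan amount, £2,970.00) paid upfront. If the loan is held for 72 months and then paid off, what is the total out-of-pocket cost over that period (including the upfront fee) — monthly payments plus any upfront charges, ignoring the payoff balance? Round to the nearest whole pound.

At 7.625% the monthly rate is 0.0063542, so the payment is 198,000 × 0.0063542 / (1 − 1.0063542^−240) = £1,610.24.
Total outlay = 72 × £1,610.24 + £2,970.00 = £118,907.28.

£118,907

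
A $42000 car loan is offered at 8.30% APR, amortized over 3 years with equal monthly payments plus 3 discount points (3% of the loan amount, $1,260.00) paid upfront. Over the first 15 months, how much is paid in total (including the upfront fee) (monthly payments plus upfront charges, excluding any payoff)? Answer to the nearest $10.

$21,090

At 8.30% the monthly rate is 0.0069167, so the payment is 42,000 × 0.0069167 / (1 − 1.0069167^−36) = $1,321.95.
Total outlay = 15 × $1,321.95 + $1,260.00 = $21,089.25.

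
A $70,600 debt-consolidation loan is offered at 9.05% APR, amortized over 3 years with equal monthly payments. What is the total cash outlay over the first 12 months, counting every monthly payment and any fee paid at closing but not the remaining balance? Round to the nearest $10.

$26,960

At 9.05% the monthly rate is 0.0075417, so the payment is 70,600 × 0.0075417 / (1 − 1.0075417^−36) = $2,246.70.
Total outlay = 12 × $2,246.70 = $26,960.40.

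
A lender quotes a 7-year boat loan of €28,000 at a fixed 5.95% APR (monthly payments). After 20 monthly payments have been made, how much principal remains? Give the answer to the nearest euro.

€22,348

With monthly rate i = 5.95%/12 = 0.0049583, the balance after k of n payments is P · [(1+i)^n − (1+i)^k] / [(1+i)^n − 1].
(1+0.0049583)^84 = 1.51508392 and (1+0.0049583)^20 = 1.10397977, so the balance is 28,000 × (1.51508392 − 1.10397977) / (1.51508392 − 1) = €22,347.65.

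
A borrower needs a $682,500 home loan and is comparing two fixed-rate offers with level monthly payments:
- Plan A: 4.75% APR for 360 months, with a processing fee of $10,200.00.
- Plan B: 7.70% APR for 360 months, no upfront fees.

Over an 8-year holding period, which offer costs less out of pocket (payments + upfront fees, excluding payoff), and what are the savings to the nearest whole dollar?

Plan A by $115,148

Plan A: at 4.75% the monthly rate is 0.0039583, so the payment is 682,500 × 0.0039583 / (1 − 1.0039583^−360) = $3,560.24.
Plan B: at 7.70% the monthly rate is 0.0064167, so the payment is 682,500 × 0.0064167 / (1 − 1.0064167^−360) = $4,865.95.
Over 96 months: Plan A costs 96 × $3,560.24 + $10,200.00 = $351,983.04; Plan B costs 96 × $4,865.95 = $467,131.20.
Plan A is cheaper by $467,131.20 − $351,983.04 = $115,148.16.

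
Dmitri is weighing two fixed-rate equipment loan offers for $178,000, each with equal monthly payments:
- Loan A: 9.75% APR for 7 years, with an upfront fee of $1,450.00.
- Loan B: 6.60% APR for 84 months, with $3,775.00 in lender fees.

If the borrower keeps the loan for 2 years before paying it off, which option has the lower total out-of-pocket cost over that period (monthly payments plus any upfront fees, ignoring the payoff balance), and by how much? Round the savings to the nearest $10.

Loan A: at 9.75% the monthly rate is 0.0081250, so the payment is 178,000 × 0.0081250 / (1 − 1.0081250^−84) = $2,932.07.
Loan B: monthly rate = 6.6%/12 = 0.0055000; payment = 178,000 × 0.0055000 / (1 − (1+0.0055000)^−84) = $2,651.83.
Over 24 months: Loan A costs 24 × $2,932.07 + $1,450.00 = $71,819.68; Loan B costs 24 × $2,651.83 + $3,775.00 = $67,418.92.
Loan B is cheaper by $71,819.68 − $67,418.92 = $4,400.76.

Loan B by $4,400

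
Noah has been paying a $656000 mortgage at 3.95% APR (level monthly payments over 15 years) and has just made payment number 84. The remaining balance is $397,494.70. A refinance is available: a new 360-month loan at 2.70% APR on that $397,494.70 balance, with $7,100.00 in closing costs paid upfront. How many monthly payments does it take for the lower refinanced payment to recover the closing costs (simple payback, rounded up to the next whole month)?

3 months

Current payment = 656,000 × 3.95%/12 / (1 − (1+0.0032917)^−180) = $4,835.93.
Refinanced payment = 397,494.70 × 0.0022500 / (1 − (1+0.0022500)^−360) = $1,612.23.
Monthly savings = $4,835.93 − $1,612.23 = $3,223.70.
Break-even = $7,100.00 / $3,223.70 = 2.20 → 3 months.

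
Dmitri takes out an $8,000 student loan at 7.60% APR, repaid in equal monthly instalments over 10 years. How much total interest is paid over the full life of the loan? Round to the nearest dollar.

Monthly rate = 7.6%/12 = 0.0063333; payment = 8,000 × 0.0063333 / (1 − (1+0.0063333)^−120) = $95.38.
Total paid = 120 × $95.38 = $11,445.60; interest = $11,445.60 − $8,000 = $3,445.60.

$3,446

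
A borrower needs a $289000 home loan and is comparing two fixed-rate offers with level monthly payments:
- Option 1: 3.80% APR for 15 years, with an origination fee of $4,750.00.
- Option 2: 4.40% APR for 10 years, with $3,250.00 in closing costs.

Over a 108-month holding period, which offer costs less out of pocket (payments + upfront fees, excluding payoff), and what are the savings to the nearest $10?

Option 1 by $92,720

Option 1: at 3.80% the monthly rate is 0.0031667, so the payment is 289,000 × 0.0031667 / (1 − 1.0031667^−180) = $2,108.85.
Option 2: at 4.40% the monthly rate is 0.0036667, so the payment is 289,000 × 0.0036667 / (1 − 1.0036667^−120) = $2,981.24.
Over 108 months: Option 1 costs 108 × $2,108.85 + $4,750.00 = $232,505.80; Option 2 costs 108 × $2,981.24 + $3,250.00 = $325,223.92.
Option 1 is cheaper by $325,223.92 − $232,505.80 = $92,718.12.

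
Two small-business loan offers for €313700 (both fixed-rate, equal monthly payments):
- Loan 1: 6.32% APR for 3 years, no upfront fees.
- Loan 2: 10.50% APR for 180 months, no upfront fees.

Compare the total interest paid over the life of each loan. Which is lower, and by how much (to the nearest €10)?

Loan 1 by €278,970

Loan 1: at 6.32% the monthly rate is 0.0052667, so the payment is 313,700 × 0.0052667 / (1 − 1.0052667^−36) = €9,588.91.
Total interest on Loan 1 = 36 × €9,588.91 − €313,700 = €31,500.76.
Loan 2: monthly rate = 10.5%/12 = 0.0087500; payment = 313,700 × 0.0087500 / (1 − (1+0.0087500)^−180) = €3,467.64.
Total interest on Loan 2 = 180 × €3,467.64 − €313,700 = €310,475.20.
Loan 1 is lower by €278,974.44.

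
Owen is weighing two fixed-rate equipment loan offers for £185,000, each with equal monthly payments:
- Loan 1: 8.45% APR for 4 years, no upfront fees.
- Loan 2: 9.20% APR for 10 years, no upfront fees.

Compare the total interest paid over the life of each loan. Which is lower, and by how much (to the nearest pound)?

Loan 1 by £64,961

Loan 1: at 8.45% the monthly rate is 0.0070417, so the payment is 185,000 × 0.0070417 / (1 − 1.0070417^−48) = £4,555.57.
Total interest on Loan 1 = 48 × £4,555.57 − £185,000 = £33,667.36.
Loan 2: at 9.20% the monthly rate is 0.0076667, so the payment is 185,000 × 0.0076667 / (1 − 1.0076667^−120) = £2,363.57.
Total interest on Loan 2 = 120 × £2,363.57 − £185,000 = £98,628.40.
Loan 1 is lower by £64,961.04.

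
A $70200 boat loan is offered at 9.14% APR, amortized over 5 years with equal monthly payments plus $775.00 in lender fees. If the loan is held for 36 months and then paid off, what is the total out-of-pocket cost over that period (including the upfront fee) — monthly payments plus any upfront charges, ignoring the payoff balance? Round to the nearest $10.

At 9.14% the monthly rate is 0.0076167, so the payment is 70,200 × 0.0076167 / (1 − 1.0076167^−60) = $1,462.01.
Total outlay = 36 × $1,462.01 + $775.00 = $53,407.36.

$53,410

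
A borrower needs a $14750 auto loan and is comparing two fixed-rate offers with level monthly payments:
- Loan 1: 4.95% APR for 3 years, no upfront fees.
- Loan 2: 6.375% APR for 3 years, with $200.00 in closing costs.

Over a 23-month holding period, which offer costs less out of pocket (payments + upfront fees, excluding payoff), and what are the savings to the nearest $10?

Loan 1 by $420

Loan 1: at 4.95% the monthly rate is 0.0041250, so the payment is 14,750 × 0.0041250 / (1 − 1.0041250^−36) = $441.74.
Loan 2: monthly rate = 6.375%/12 = 0.0053125; payment = 14,750 × 0.0053125 / (1 − (1+0.0053125)^−36) = $451.23.
Over 23 months: Loan 1 costs 23 × $441.74 = $10,160.02; Loan 2 costs 23 × $451.23 + $200.00 = $10,578.29.
Loan 1 is cheaper by $10,578.29 − $10,160.02 = $418.27.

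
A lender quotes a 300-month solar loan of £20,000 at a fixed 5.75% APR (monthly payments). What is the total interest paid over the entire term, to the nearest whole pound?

£17,746

Monthly rate = 5.75%/12 = 0.0047917; payment = 20,000 × 0.0047917 / (1 − (1+0.0047917)^−300) = £125.82.
Total paid = 300 × £125.82 = £37,746.00; interest = £37,746.00 − £20,000 = £17,746.00.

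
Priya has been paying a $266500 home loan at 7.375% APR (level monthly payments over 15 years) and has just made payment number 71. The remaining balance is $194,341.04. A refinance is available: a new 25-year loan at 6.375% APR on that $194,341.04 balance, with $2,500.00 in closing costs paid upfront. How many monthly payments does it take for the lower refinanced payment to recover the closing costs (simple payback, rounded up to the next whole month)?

3 months

Current payment = 266,500 × 7.375%/12 / (1 − (1+0.0061458)^−180) = $2,451.60.
Refinanced payment = 194,341.04 × 0.0053125 / (1 − (1+0.0053125)^−300) = $1,297.07.
Monthly savings = $2,451.60 − $1,297.07 = $1,154.53.
Break-even = $2,500.00 / $1,154.53 = 2.17 → 3 months.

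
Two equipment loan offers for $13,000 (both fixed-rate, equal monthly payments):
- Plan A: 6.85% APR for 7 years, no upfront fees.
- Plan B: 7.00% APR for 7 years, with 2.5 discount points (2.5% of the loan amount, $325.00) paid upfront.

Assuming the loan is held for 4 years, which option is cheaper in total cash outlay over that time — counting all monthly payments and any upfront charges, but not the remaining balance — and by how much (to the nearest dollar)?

Plan A by $371

Plan A: at 6.85% the monthly rate is 0.0057083, so the payment is 13,000 × 0.0057083 / (1 − 1.0057083^−84) = $195.25.
Plan B: at 7.00% the monthly rate is 0.0058333, so the payment is 13,000 × 0.0058333 / (1 − 1.0058333^−84) = $196.20.
Over 48 months: Plan A costs 48 × $195.25 = $9,372.00; Plan B costs 48 × $196.20 + $325.00 = $9,742.60.
Plan A is cheaper by $9,742.60 − $9,372.00 = $370.60.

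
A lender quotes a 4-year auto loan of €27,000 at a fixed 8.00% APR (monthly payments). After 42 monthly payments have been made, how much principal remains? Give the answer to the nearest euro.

€3,864

With monthly rate i = 8%/12 = 0.0066667, the balance after k of n payments is P · [(1+i)^n − (1+i)^k] / [(1+i)^n − 1].
(1+0.0066667)^48 = 1.37566610 and (1+0.0066667)^42 = 1.32190092, so the balance is 27,000 × (1.37566610 − 1.32190092) / (1.37566610 − 1) = €3,864.23.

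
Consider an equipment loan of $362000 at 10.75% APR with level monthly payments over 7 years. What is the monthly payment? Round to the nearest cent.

Monthly rate = 10.75%/12 = 0.0089583; payment = 362,000 × 0.0089583 / (1 − (1+0.0089583)^−84) = $6,150.84.

$6,150.84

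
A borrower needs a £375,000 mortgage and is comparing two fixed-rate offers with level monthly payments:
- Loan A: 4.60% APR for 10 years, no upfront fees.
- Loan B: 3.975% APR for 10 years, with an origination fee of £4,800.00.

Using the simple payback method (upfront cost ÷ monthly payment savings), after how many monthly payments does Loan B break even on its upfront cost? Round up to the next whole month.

Loan A: at 4.60% the monthly rate is 0.0038333, so the payment is 375,000 × 0.0038333 / (1 − 1.0038333^−120) = £3,904.54.
Loan B: at 3.975% the monthly rate is 0.0033125, so the payment is 375,000 × 0.0033125 / (1 − 1.0033125^−120) = £3,792.24.
Monthly savings = £3,904.54 − £3,792.24 = £112.30.
Break-even = £4,800.00 / £112.30 = 42.74 → 43 months.

43 months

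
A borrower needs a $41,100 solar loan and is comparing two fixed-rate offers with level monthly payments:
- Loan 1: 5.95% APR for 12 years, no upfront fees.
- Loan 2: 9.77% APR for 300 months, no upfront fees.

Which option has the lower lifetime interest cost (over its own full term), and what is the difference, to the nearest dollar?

Loan 1 by $52,448

Loan 1: monthly rate = 5.95%/12 = 0.0049583; payment = 41,100 × 0.0049583 / (1 − (1+0.0049583)^−144) = $400.01.
Total interest on Loan 1 = 144 × $400.01 − $41,100 = $16,501.44.
Loan 2: monthly rate = 9.77%/12 = 0.0081417; payment = 41,100 × 0.0081417 / (1 − (1+0.0081417)^−300) = $366.83.
Total interest on Loan 2 = 300 × $366.83 − $41,100 = $68,949.00.
Loan 1 is lower by $52,447.56.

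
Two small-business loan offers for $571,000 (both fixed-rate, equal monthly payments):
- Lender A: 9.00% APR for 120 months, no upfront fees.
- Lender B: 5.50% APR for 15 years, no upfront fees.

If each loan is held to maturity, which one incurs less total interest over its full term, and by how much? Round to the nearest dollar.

Lender A: monthly rate = 9%/12 = 0.0075000; payment = 571,000 × 0.0075000 / (1 − (1+0.0075000)^−120) = $7,233.19.
Total interest on Lender A = 120 × $7,233.19 − $571,000 = $296,982.80.
Lender B: at 5.50% the monthly rate is 0.0045833, so the payment is 571,000 × 0.0045833 / (1 − 1.0045833^−180) = $4,665.55.
Total interest on Lender B = 180 × $4,665.55 − $571,000 = $268,799.00.
Lender B is lower by $28,183.80.

Lender B by $28,184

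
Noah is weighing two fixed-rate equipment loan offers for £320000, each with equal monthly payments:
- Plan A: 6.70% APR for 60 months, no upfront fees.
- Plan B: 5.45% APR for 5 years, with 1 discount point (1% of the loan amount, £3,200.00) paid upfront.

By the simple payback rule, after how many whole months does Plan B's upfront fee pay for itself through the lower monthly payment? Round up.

Plan A: at 6.70% the monthly rate is 0.0055833, so the payment is 320,000 × 0.0055833 / (1 − 1.0055833^−60) = £6,291.19.
Plan B: at 5.45% the monthly rate is 0.0045417, so the payment is 320,000 × 0.0045417 / (1 − 1.0045417^−60) = £6,104.99.
Monthly savings = £6,291.19 − £6,104.99 = £186.20.
Break-even = £3,200.00 / £186.20 = 17.19 → 18 months.

18 months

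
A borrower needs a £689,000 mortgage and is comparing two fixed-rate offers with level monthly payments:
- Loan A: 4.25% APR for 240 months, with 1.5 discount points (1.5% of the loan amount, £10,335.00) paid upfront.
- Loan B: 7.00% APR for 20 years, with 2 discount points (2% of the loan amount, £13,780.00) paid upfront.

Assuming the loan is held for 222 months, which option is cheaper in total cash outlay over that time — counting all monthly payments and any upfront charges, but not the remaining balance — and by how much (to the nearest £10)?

Loan A by £242,160

Loan A: monthly rate = 4.25%/12 = 0.0035417; payment = 689,000 × 0.0035417 / (1 − (1+0.0035417)^−240) = £4,266.53.
Loan B: at 7.00% the monthly rate is 0.0058333, so the payment is 689,000 × 0.0058333 / (1 − 1.0058333^−240) = £5,341.81.
Over 222 months: Loan A costs 222 × £4,266.53 + £10,335.00 = £957,504.66; Loan B costs 222 × £5,341.81 + £13,780.00 = £1,199,661.82.
Loan A is cheaper by £1,199,661.82 − £957,504.66 = £242,157.16.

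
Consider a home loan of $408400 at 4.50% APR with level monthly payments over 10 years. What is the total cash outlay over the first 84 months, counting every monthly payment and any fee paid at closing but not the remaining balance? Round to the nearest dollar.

$355,538

Monthly rate = 4.5%/12 = 0.0037500; payment = 408,400 × 0.0037500 / (1 − (1+0.0037500)^−120) = $4,232.59.
Total outlay = 84 × $4,232.59 = $355,537.56.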